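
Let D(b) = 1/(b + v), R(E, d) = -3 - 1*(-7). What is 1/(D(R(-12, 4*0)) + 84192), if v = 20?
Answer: 24/2020609 ≈ 1.1878e-5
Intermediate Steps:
R(E, d) = 4 (R(E, d) = -3 + 7 = 4)
D(b) = 1/(20 + b) (D(b) = 1/(b + 20) = 1/(20 + b))
1/(D(R(-12, 4*0)) + 84192) = 1/(1/(20 + 4) + 84192) = 1/(1/24 + 84192) = 1/(2020609/24) = 24/2020609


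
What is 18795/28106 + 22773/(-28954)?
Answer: -23966877/203445281 ≈ -0.11781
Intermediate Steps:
18795/28106 + 22773/(-28954) = 18795*(1/28106) + 22773*(-1/28954) = 18795/28106 - 22773/28954 = -23966877/203445281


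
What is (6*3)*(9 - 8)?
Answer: 18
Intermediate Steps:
(6*3)*(9 - 8) = 18*1 = 18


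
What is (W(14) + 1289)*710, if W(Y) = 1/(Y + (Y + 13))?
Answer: 37523500/41 ≈ 9.1521e+5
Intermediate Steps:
W(Y) = 1/(13 + 2*Y) (W(Y) = 1/(Y + (13 + Y)) = 1/(13 + 2*Y))
(W(14) + 1289)*710 = (1/(13 + 2*14) + 1289)*710 = (1/(13 + 28) + 1289)*710 = (1/41 + 1289)*710 = (52850/41)*710 = 37523500/41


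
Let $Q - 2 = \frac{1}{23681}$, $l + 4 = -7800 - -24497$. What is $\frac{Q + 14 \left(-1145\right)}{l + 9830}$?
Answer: $- \frac{126519689}{209363721} \approx -0.60431$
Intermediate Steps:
$l = 16693$ ($l = -4 - -16697 = -4 + \left(-7800 + 24497\right) = -4 + 16697 = 16693$)
$Q = \frac{47363}{23681}$ ($Q = 2 + \frac{1}{23681} = \frac{47363}{23681} \approx 2.0$)
$\frac{Q + 14 \left(-1145\right)}{l + 9830} = \frac{\frac{47363}{23681} + 14 \left(-1145\right)}{16693 + 9830} = \frac{\frac{47363}{23681} - 16030}{26523} = \left(- \frac{379559067}{23681}\right) \frac{1}{26523} = - \frac{126519689}{209363721}$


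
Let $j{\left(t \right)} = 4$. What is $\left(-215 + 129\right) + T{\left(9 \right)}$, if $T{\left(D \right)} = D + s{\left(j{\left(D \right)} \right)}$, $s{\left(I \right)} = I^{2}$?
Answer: $-61$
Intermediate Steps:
$T{\left(D \right)} = 16 + D$ ($T{\left(D \right)} = D + 4^{2} = D + 16 = 16 + D$)
$\left(-215 + 129\right) + T{\left(9 \right)} = \left(-215 + 129\right) + \left(16 + 9\right) = -86 + 25 = -61$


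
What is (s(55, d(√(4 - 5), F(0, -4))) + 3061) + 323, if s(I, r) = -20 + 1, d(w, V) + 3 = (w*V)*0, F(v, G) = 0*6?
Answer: 3365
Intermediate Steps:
F(v, G) = 0
d(w, V) = -3 (d(w, V) = -3 + (w*V)*0 = -3 + (V*w)*0 = -3 + 0 = -3)
s(I, r) = -19
(s(55, d(√(4 - 5), F(0, -4))) + 3061) + 323 = (-19 + 3061) + 323 = 3042 + 323 = 3365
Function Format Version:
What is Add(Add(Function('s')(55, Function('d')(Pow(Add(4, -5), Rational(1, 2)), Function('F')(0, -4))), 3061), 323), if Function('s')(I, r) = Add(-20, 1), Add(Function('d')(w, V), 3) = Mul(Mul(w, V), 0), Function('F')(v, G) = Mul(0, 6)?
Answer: 3365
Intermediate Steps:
Function('F')(v, G) = 0
Function('d')(w, V) = -3 (Function('d')(w, V) = Add(-3, Mul(Mul(w, V), 0)) = Add(-3, Mul(Mul(V, w), 0)) = Add(-3, 0) = -3)
Function('s')(I, r) = -19
Add(Add(Function('s')(55, Function('d')(Pow(Add(4, -5), Rational(1, 2)), Function('F')(0, -4))), 3061), 323) = Add(Add(-19, 3061), 323) = Add(3042, 323) = 3365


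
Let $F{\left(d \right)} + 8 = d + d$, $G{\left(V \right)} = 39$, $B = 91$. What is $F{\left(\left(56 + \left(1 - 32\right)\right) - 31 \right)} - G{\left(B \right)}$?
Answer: $-59$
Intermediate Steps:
$F{\left(d \right)} = -8 + 2 d$ ($F{\left(d \right)} = -8 + \left(d + d\right) = -8 + 2 d$)
$F{\left(\left(56 + \left(1 - 32\right)\right) - 31 \right)} - G{\left(B \right)} = \left(-8 + 2 \left(\left(56 + \left(1 - 32\right)\right) - 31\right)\right) - 39 = \left(-8 + 2 \left(\left(56 - 31\right) - 31\right)\right) - 39 = \left(-8 + 2 \left(25 - 31\right)\right) - 39 = \left(-8 + 2 \left(-6\right)\right) - 39 = \left(-8 - 12\right) - 39 = -20 - 39 = -59$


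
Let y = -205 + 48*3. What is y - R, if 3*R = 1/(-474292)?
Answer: -86795435/1422876 ≈ -61.000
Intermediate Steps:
R = -1/1422876 (R = (1/3)/(-474292) = (1/3)*(-1/474292) = -1/1422876 ≈ -7.0280e-7)
y = -61 (y = -205 + 144 = -61)
y - R = -61 - 1*(-1/1422876) = -61 + 1/1422876 = -86795435/1422876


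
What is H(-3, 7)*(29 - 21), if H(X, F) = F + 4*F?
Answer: 280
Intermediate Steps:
H(X, F) = 5*F
H(-3, 7)*(29 - 21) = (5*7)*(29 - 21) = 35*8 = 280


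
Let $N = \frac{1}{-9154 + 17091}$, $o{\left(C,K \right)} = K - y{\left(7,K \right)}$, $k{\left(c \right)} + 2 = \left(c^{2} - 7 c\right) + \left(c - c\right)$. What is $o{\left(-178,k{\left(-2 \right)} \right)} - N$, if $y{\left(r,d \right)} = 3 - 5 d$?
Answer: $\frac{738140}{7937} \approx 93.0$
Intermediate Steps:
$k{\left(c \right)} = -2 + c^{2} - 7 c$ ($k{\left(c \right)} = -2 + \left(\left(c^{2} - 7 c\right) + \left(c - c\right)\right) = -2 + \left(\left(c^{2} - 7 c\right) + 0\right) = -2 + \left(c^{2} - 7 c\right) = -2 + c^{2} - 7 c$)
$o{\left(C,K \right)} = -3 + 6 K$ ($o{\left(C,K \right)} = K - \left(3 - 5 K\right) = K + \left(-3 + 5 K\right) = -3 + 6 K$)
$N = \frac{1}{7937} \approx 0.00012599$
$o{\left(-178,k{\left(-2 \right)} \right)} - N = \left(-3 + 6 \left(-2 + \left(-2\right)^{2} - -14\right)\right) - \frac{1}{7937} = \left(-3 + 6 \left(-2 + 4 + 14\right)\right) - \frac{1}{7937} = \left(-3 + 6 \cdot 16\right) - \frac{1}{7937} = \left(-3 + 96\right) - \frac{1}{7937} = 93 - \frac{1}{7937} = \frac{738140}{7937}$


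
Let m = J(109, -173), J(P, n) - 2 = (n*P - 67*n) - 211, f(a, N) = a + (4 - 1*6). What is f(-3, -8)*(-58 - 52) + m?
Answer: -6925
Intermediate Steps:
f(a, N) = -2 + a (f(a, N) = a + (4 - 6) = a - 2 = -2 + a)
J(P, n) = -209 - 67*n + P*n (J(P, n) = 2 + ((n*P - 67*n) - 211) = 2 + ((P*n - 67*n) - 211) = 2 + ((-67*n + P*n) - 211) = 2 + (-211 - 67*n + P*n) = -209 - 67*n + P*n)
m = -7475 (m = -209 - 67*(-173) + 109*(-173) = -209 + 11591 - 18857 = -7475)
f(-3, -8)*(-58 - 52) + m = (-2 - 3)*(-58 - 52) - 7475 = -5*(-110) - 7475 = 550 - 7475 = -6925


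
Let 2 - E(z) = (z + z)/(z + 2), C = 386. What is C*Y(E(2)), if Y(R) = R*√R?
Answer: 386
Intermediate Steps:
E(z) = 2 - 2*z/(2 + z) (E(z) = 2 - (z + z)/(z + 2) = 2 - 2*z/(2 + z))
Y(R) = R^(3/2)
C*Y(E(2)) = 386*(4/(2 + 2))^(3/2) = 386*(4/4)^(3/2) = 386*(4*(¼))^(3/2) = 386*1^(3/2) = 386*1 = 386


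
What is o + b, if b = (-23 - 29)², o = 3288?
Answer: 5992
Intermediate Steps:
b = 2704 (b = (-52)² = 2704)
o + b = 3288 + 2704 = 5992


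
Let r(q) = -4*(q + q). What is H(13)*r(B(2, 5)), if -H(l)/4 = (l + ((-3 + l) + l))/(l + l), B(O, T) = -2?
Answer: -1152/13 ≈ -88.615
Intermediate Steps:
r(q) = -8*q
H(l) = -2*(-3 + 3*l)/l (H(l) = -4*(l + ((-3 + l) + l))/(l + l) = -4*(l + (-3 + 2*l))/(2*l) = -4*(-3 + 3*l)*1/(2*l) = -2*(-3 + 3*l)/l)
H(13)*r(B(2, 5)) = (-6 + 6/13)*(-8*(-2)) = (-6 + 6*(1/13))*16 = (-6 + 6/13)*16 = -72/13*16 = -1152/13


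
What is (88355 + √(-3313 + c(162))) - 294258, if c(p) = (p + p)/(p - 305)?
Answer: -205903 + I*√67793869/143 ≈ -2.059e+5 + 57.578*I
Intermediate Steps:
c(p) = 2*p/(-305 + p) (c(p) = (2*p)/(-305 + p) = 2*p/(-305 + p))
(88355 + √(-3313 + c(162))) - 294258 = (88355 + √(-3313 + 2*162/(-305 + 162))) - 294258 = (88355 + √(-3313 + 2*162/(-143))) - 294258 = (88355 + √(-3313 + 2*162*(-1/143))) - 294258 = (88355 + √(-3313 - 324/143)) - 294258 = (88355 + √(-474083/143)) - 294258 = (88355 + I*√67793869/143) - 294258 = -205903 + I*√67793869/143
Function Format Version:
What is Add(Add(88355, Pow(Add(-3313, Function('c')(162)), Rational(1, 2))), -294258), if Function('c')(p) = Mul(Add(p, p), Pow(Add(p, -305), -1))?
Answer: Add(-205903, Mul(Rational(1, 143), I, Pow(67793869, Rational(1, 2)))) ≈ Add(-2.0590e+5, Mul(57.578, I))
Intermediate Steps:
Function('c')(p) = Mul(2, p, Pow(Add(-305, p), -1)) (Function('c')(p) = Mul(Mul(2, p), Pow(Add(-305, p), -1)) = Mul(2, p, Pow(Add(-305, p), -1)))
Add(Add(88355, Pow(Add(-3313, Function('c')(162)), Rational(1, 2))), -294258) = Add(Add(88355, Pow(Add(-3313, Mul(2, 162, Pow(Add(-305, 162), -1))), Rational(1, 2))), -294258) = Add(Add(88355, Pow(Add(-3313, Mul(2, 162, Pow(-143, -1))), Rational(1, 2))), -294258) = Add(Add(88355, Pow(Add(-3313, Mul(2, 162, Rational(-1, 143))), Rational(1, 2))), -294258) = Add(Add(88355, Pow(Add(-3313, Rational(-324, 143)), Rational(1, 2))), -294258) = Add(Add(88355, Pow(Rational(-474083, 143), Rational(1, 2))), -294258) = Add(Add(88355, Mul(Rational(1, 143), I, Pow(67793869, Rational(1, 2)))), -294258) = Add(-205903, Mul(Rational(1, 143), I, Pow(67793869, Rational(1, 2))))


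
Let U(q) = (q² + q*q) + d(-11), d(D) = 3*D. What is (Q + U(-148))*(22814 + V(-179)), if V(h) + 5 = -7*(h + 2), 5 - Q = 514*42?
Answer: 533673216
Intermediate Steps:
Q = -21583 (Q = 5 - 514*42 = 5 - 1*21588 = 5 - 21588 = -21583)
V(h) = -19 - 7*h (V(h) = -5 - 7*(h + 2) = -5 - 7*(2 + h) = -5 + (-14 - 7*h) = -19 - 7*h)
U(q) = -33 + 2*q² (U(q) = (q² + q*q) + 3*(-11) = (q² + q²) - 33 = 2*q² - 33 = -33 + 2*q²)
(Q + U(-148))*(22814 + V(-179)) = (-21583 + (-33 + 2*(-148)²))*(22814 + (-19 - 7*(-179))) = (-21583 + (-33 + 2*21904))*(22814 + (-19 + 1253)) = (-21583 + (-33 + 43808))*(22814 + 1234) = (-21583 + 43775)*24048 = 22192*24048 = 533673216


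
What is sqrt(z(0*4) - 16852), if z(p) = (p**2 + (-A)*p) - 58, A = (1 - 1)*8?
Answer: I*sqrt(16910) ≈ 130.04*I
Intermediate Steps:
A = 0 (A = 0*8 = 0)
z(p) = -58 + p**2 (z(p) = (p**2 + (-1*0)*p) - 58 = (p**2 + 0*p) - 58 = (p**2 + 0) - 58 = p**2 - 58 = -58 + p**2)
sqrt(z(0*4) - 16852) = sqrt((-58 + (0*4)**2) - 16852) = sqrt((-58 + 0**2) - 16852) = sqrt((-58 + 0) - 16852) = sqrt(-58 - 16852) = sqrt(-16910) = I*sqrt(16910)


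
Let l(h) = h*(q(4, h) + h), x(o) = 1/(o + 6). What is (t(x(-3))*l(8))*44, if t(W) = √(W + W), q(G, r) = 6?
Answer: 4928*√6/3 ≈ 4023.7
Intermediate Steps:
x(o) = 1/(6 + o)
l(h) = h*(6 + h)
t(W) = √2*√W (t(W) = √(2*W) = √2*√W)
(t(x(-3))*l(8))*44 = ((√2*√(1/(6 - 3)))*(8*(6 + 8)))*44 = ((√2*√(1/3))*(8*14))*44 = ((√2*√(⅓))*112)*44 = ((√2*(√3/3))*112)*44 = ((√6/3)*112)*44 = (112*√6/3)*44 = 4928*√6/3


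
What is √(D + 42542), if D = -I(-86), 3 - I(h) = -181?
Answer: √42358 ≈ 205.81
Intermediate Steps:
I(h) = 184 (I(h) = 3 - 1*(-181) = 3 + 181 = 184)
D = -184 (D = -1*184 = -184)
√(D + 42542) = √(-184 + 42542) = √42358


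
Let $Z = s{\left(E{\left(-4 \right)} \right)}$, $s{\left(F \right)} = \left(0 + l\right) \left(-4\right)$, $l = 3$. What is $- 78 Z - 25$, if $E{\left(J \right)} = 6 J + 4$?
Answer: $911$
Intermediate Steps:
$E{\left(J \right)} = 4 + 6 J$
$s{\left(F \right)} = -12$ ($s{\left(F \right)} = \left(0 + 3\right) \left(-4\right) = 3 \left(-4\right) = -12$)
$Z = -12$
$- 78 Z - 25 = \left(-78\right) \left(-12\right) - 25 = 936 - 25 = 911$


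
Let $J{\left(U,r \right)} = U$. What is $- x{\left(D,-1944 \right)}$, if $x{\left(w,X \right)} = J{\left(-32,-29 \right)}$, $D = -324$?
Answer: $32$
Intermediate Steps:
$x{\left(w,X \right)} = -32$
$- x{\left(D,-1944 \right)} = \left(-1\right) \left(-32\right) = 32$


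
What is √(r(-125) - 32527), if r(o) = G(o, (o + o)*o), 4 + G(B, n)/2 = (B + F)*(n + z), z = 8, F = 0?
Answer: I*√7847035 ≈ 2801.3*I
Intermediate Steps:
G(B, n) = -8 + 2*B*(8 + n) (G(B, n) = -8 + 2*((B + 0)*(n + 8)) = -8 + 2*(B*(8 + n)) = -8 + 2*B*(8 + n))
r(o) = -8 + 4*o³ + 16*o (r(o) = -8 + 16*o + 2*o*((o + o)*o) = -8 + 16*o + 2*o*((2*o)*o) = -8 + 16*o + 2*o*(2*o²) = -8 + 16*o + 4*o³ = -8 + 4*o³ + 16*o)
√(r(-125) - 32527) = √((-8 + 4*(-125)³ + 16*(-125)) - 32527) = √((-8 + 4*(-1953125) - 2000) - 32527) = √((-8 - 7812500 - 2000) - 32527) = √(-7814508 - 32527) = √(-7847035) = I*√7847035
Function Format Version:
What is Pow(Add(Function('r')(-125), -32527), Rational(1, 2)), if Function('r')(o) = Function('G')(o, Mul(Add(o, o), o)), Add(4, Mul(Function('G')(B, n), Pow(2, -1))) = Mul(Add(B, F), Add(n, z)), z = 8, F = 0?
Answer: Mul(I, Pow(7847035, Rational(1, 2))) ≈ Mul(2801.3, I)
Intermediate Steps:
Function('G')(B, n) = Add(-8, Mul(2, B, Add(8, n))) (Function('G')(B, n) = Add(-8, Mul(2, Mul(Add(B, 0), Add(n, 8)))) = Add(-8, Mul(2, Mul(B, Add(8, n)))) = Add(-8, Mul(2, B, Add(8, n))))
Function('r')(o) = Add(-8, Mul(4, Pow(o, 3)), Mul(16, o)) (Function('r')(o) = Add(-8, Mul(16, o), Mul(2, o, Mul(Add(o, o), o))) = Add(-8, Mul(16, o), Mul(2, o, Mul(Mul(2, o), o))) = Add(-8, Mul(16, o), Mul(2, o, Mul(2, Pow(o, 2)))) = Add(-8, Mul(16, o), Mul(4, Pow(o, 3))) = Add(-8, Mul(4, Pow(o, 3)), Mul(16, o)))
Pow(Add(Function('r')(-125), -32527), Rational(1, 2)) = Pow(Add(Add(-8, Mul(4, Pow(-125, 3)), Mul(16, -125)), -32527), Rational(1, 2)) = Pow(Add(Add(-8, Mul(4, -1953125), -2000), -32527), Rational(1, 2)) = Pow(Add(Add(-8, -7812500, -2000), -32527), Rational(1, 2)) = Pow(Add(-7814508, -32527), Rational(1, 2)) = Pow(-7847035, Rational(1, 2)) = Mul(I, Pow(7847035, Rational(1, 2)))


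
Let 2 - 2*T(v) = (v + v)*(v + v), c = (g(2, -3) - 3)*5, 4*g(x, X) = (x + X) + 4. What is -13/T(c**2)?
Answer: 1664/4100497 ≈ 0.00040580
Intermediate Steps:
g(x, X) = 1 + X/4 + x/4 (g(x, X) = ((x + X) + 4)/4 = ((X + x) + 4)/4 = (4 + X + x)/4 = 1 + X/4 + x/4)
c = -45/4 (c = ((1 + (1/4)*(-3) + (1/4)*2) - 3)*5 = ((1 - 3/4 + 1/2) - 3)*5 = (3/4 - 3)*5 = -9/4*5 = -45/4 ≈ -11.250)
T(v) = 1 - 2*v**2 (T(v) = 1 - (v + v)*(v + v)/2 = 1 - 2*v*2*v/2 = 1 - 2*v**2)
-13/T(c**2) = -13/(1 - 2*((-45/4)**2)**2) = -13/(1 - 2*(2025/16)**2) = -13/(1 - 2*4100625/256) = -13/(1 - 4100625/128) = -13/(-4100497/128) = -13*(-128/4100497) = 1664/4100497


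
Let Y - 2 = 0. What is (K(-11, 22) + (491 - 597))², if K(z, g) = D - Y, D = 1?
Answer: 11449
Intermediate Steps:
Y = 2 (Y = 2 + 0 = 2)
K(z, g) = -1 (K(z, g) = 1 - 1*2 = 1 - 2 = -1)
(K(-11, 22) + (491 - 597))² = (-1 + (491 - 597))² = (-1 - 106)² = (-107)² = 11449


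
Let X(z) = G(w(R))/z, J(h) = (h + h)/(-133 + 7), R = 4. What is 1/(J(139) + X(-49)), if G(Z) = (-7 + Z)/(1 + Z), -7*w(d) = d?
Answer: -441/814 ≈ -0.54177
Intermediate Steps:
J(h) = -h/63 (J(h) = (2*h)/(-126) = (2*h)*(-1/126) = -h/63)
w(d) = -d/7
G(Z) = (-7 + Z)/(1 + Z)
X(z) = -53/(3*z) (X(z) = ((-7 - 1/7*4)/(1 - 1/7*4))/z = ((-7 - 4/7)/(1 - 4/7))/z = (-53/7/(3/7))/z = ((7/3)*(-53/7))/z = -53/(3*z))
1/(J(139) + X(-49)) = 1/(-1/63*139 - 53/3/(-49)) = 1/(-139/63 - 53/3*(-1/49)) = 1/(-139/63 + 53/147) = 1/(-814/441) = -441/814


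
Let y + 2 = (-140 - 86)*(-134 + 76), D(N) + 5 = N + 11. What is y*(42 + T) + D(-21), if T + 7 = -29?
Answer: 78621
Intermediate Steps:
T = -36 (T = -7 - 29 = -36)
D(N) = 6 + N (D(N) = -5 + (N + 11) = -5 + (11 + N) = 6 + N)
y = 13106 (y = -2 + (-140 - 86)*(-134 + 76) = -2 - 226*(-58) = -2 + 13108 = 13106)
y*(42 + T) + D(-21) = 13106*(42 - 36) + (6 - 21) = 13106*6 - 15 = 78636 - 15 = 78621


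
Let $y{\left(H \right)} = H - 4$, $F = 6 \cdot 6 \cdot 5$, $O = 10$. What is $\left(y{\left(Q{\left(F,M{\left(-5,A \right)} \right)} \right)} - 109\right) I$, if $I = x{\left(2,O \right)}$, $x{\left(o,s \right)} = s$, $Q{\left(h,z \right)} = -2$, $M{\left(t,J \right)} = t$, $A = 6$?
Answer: $-1150$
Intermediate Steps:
$F = 180$ ($F = 36 \cdot 5 = 180$)
$y{\left(H \right)} = -4 + H$
$I = 10$
$\left(y{\left(Q{\left(F,M{\left(-5,A \right)} \right)} \right)} - 109\right) I = \left(\left(-4 - 2\right) - 109\right) 10 = \left(-6 - 109\right) 10 = \left(-115\right) 10 = -1150$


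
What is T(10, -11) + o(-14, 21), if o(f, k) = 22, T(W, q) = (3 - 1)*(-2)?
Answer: 18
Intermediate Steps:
T(W, q) = -4 (T(W, q) = 2*(-2) = -4)
T(10, -11) + o(-14, 21) = -4 + 22 = 18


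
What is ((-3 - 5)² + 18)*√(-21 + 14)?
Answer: 82*I*√7 ≈ 216.95*I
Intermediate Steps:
((-3 - 5)² + 18)*√(-21 + 14) = ((-8)² + 18)*√(-7) = (64 + 18)*(I*√7) = 82*(I*√7) = 82*I*√7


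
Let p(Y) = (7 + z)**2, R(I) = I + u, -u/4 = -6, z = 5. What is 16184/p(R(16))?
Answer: 2023/18 ≈ 112.39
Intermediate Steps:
u = 24 (u = -4*(-6) = 24)
R(I) = 24 + I (R(I) = I + 24 = 24 + I)
p(Y) = 144 (p(Y) = (7 + 5)**2 = 12**2 = 144)
16184/p(R(16)) = 16184/144 = 16184*(1/144) = 2023/18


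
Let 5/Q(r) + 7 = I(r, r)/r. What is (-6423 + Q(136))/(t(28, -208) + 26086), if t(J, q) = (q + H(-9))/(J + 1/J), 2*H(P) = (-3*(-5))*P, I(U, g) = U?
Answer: -30256255/122818776 ≈ -0.24635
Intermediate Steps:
Q(r) = -⅚ (Q(r) = 5/(-7 + r/r) = 5/(-7 + 1) = 5/(-6) = 5*(-⅙) = -⅚)
H(P) = 15*P/2 (H(P) = ((-3*(-5))*P)/2 = (15*P)/2 = 15*P/2)
t(J, q) = (-135/2 + q)/(J + 1/J) (t(J, q) = (q + (15/2)*(-9))/(J + 1/J) = (q - 135/2)/(J + 1/J) = (-135/2 + q)/(J + 1/J))
(-6423 + Q(136))/(t(28, -208) + 26086) = (-6423 - ⅚)/((½)*28*(-135 + 2*(-208))/(1 + 28²) + 26086) = -38543/(6*((½)*28*(-135 - 416)/(1 + 784) + 26086)) = -38543/(6*((½)*28*(-551)/785 + 26086)) = -38543/(6*((½)*28*(1/785)*(-551) + 26086)) = -38543/(6*(-7714/785 + 26086)) = -38543/(6*20469796/785) = -38543/6*785/20469796 = -30256255/122818776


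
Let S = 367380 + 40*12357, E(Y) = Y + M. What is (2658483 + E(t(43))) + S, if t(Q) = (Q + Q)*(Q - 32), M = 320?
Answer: 3521409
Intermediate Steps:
t(Q) = 2*Q*(-32 + Q) (t(Q) = (2*Q)*(-32 + Q) = 2*Q*(-32 + Q))
E(Y) = 320 + Y (E(Y) = Y + 320 = 320 + Y)
S = 861660 (S = 367380 + 494280 = 861660)
(2658483 + E(t(43))) + S = (2658483 + (320 + 2*43*(-32 + 43))) + 861660 = (2658483 + (320 + 2*43*11)) + 861660 = (2658483 + (320 + 946)) + 861660 = (2658483 + 1266) + 861660 = 2659749 + 861660 = 3521409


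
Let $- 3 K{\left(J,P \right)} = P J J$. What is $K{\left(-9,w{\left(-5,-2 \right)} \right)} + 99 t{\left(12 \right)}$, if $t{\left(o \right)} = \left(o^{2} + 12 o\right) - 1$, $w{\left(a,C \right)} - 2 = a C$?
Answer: $28089$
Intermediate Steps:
$w{\left(a,C \right)} = 2 + C a$ ($w{\left(a,C \right)} = 2 + a C = 2 + C a$)
$K{\left(J,P \right)} = - \frac{P J^{2}}{3}$ ($K{\left(J,P \right)} = - \frac{P J J}{3} = - \frac{J P J}{3} = - \frac{P J^{2}}{3}$)
$t{\left(o \right)} = -1 + o^{2} + 12 o$
$K{\left(-9,w{\left(-5,-2 \right)} \right)} + 99 t{\left(12 \right)} = - \frac{\left(2 - -10\right) \left(-9\right)^{2}}{3} + 99 \left(-1 + 12^{2} + 12 \cdot 12\right) = \left(- \frac{1}{3}\right) \left(2 + 10\right) 81 + 99 \left(-1 + 144 + 144\right) = \left(- \frac{1}{3}\right) 12 \cdot 81 + 99 \cdot 287 = -324 + 28413 = 28089$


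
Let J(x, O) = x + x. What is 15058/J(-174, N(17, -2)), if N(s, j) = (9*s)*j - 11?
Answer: -7529/174 ≈ -43.270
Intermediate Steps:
N(s, j) = -11 + 9*j*s (N(s, j) = 9*j*s - 11 = -11 + 9*j*s)
J(x, O) = 2*x
15058/J(-174, N(17, -2)) = 15058/((2*(-174))) = 15058/(-348) = 15058*(-1/348) = -7529/174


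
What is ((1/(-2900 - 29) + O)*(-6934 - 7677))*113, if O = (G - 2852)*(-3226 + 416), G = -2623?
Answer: -74399188631707207/2929 ≈ -2.5401e+13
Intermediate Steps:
O = 15384750 (O = (-2623 - 2852)*(-3226 + 416) = -5475*(-2810) = 15384750)
((1/(-2900 - 29) + O)*(-6934 - 7677))*113 = ((1/(-2900 - 29) + 15384750)*(-6934 - 7677))*113 = ((1/(-2929) + 15384750)*(-14611))*113 = ((-1/2929 + 15384750)*(-14611))*113 = ((45061932749/2929)*(-14611))*113 = -658399899395639/2929*113 = -74399188631707207/2929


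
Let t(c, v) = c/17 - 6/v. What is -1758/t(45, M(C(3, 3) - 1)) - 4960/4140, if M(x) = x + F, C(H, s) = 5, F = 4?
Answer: -8259200/8901 ≈ -927.90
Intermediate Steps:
M(x) = 4 + x (M(x) = x + 4 = 4 + x)
t(c, v) = -6/v + c/17 (t(c, v) = c*(1/17) - 6/v = c/17 - 6/v = -6/v + c/17)
-1758/t(45, M(C(3, 3) - 1)) - 4960/4140 = -1758/(-6/(4 + (5 - 1)) + (1/17)*45) - 4960/4140 = -1758/(-6/(4 + 4) + 45/17) - 4960*1/4140 = -1758/(-6/8 + 45/17) - 248/207 = -1758/(-6*1/8 + 45/17) - 248/207 = -1758/(-3/4 + 45/17) - 248/207 = -1758/129/68 - 248/207 = -1758*68/129 - 248/207 = -39848/43 - 248/207 = -8259200/8901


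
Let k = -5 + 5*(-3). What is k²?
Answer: 400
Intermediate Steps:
k = -20 (k = -5 - 15 = -20)
k² = (-20)² = 400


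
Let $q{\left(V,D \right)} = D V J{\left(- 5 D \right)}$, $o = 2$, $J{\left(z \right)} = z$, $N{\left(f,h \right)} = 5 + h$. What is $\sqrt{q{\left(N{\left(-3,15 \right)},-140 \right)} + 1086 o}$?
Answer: $2 i \sqrt{489457} \approx 1399.2 i$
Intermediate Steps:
$q{\left(V,D \right)} = - 5 V D^{2}$ ($q{\left(V,D \right)} = D V \left(- 5 D\right) = - 5 V D^{2}$)
$\sqrt{q{\left(N{\left(-3,15 \right)},-140 \right)} + 1086 o} = \sqrt{- 5 \left(5 + 15\right) \left(-140\right)^{2} + 1086 \cdot 2} = \sqrt{\left(-5\right) 20 \cdot 19600 + 2172} = \sqrt{-1960000 + 2172} = \sqrt{-1957828} = 2 i \sqrt{489457}$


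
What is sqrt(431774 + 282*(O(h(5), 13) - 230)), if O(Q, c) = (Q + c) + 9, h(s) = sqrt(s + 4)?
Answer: 2*sqrt(93491) ≈ 611.53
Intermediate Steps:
h(s) = sqrt(4 + s)
O(Q, c) = 9 + Q + c
sqrt(431774 + 282*(O(h(5), 13) - 230)) = sqrt(431774 + 282*((9 + sqrt(4 + 5) + 13) - 230)) = sqrt(431774 + 282*((9 + sqrt(9) + 13) - 230)) = sqrt(431774 + 282*((9 + 3 + 13) - 230)) = sqrt(431774 + 282*(25 - 230)) = sqrt(431774 + 282*(-205)) = sqrt(431774 - 57810) = sqrt(373964) = 2*sqrt(93491)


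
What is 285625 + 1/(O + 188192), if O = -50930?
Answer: 39205458751/137262 ≈ 2.8563e+5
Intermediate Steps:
285625 + 1/(O + 188192) = 285625 + 1/(-50930 + 188192) = 285625 + 1/137262 = 39205458751/137262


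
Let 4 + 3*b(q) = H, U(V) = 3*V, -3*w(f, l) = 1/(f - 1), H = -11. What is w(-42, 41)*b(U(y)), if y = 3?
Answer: -5/129 ≈ -0.038760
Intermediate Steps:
w(f, l) = -1/(3*(-1 + f)) (w(f, l) = -1/(3*(f - 1)) = -1/(3*(-1 + f)))
b(q) = -5 (b(q) = -4/3 + (⅓)*(-11) = -4/3 - 11/3 = -5)
w(-42, 41)*b(U(y)) = -1/(-3 + 3*(-42))*(-5) = -1/(-3 - 126)*(-5) = -1/(-129)*(-5) = -1*(-1/129)*(-5) = (1/129)*(-5) = -5/129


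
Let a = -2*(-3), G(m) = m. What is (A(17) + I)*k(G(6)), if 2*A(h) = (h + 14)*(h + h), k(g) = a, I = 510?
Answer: 6222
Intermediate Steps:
a = 6
k(g) = 6
A(h) = h*(14 + h) (A(h) = ((h + 14)*(h + h))/2 = ((14 + h)*(2*h))/2 = (2*h*(14 + h))/2 = h*(14 + h))
(A(17) + I)*k(G(6)) = (17*(14 + 17) + 510)*6 = (17*31 + 510)*6 = (527 + 510)*6 = 1037*6 = 6222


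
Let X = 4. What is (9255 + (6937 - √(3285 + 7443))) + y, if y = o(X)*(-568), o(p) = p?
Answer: 13920 - 6*√298 ≈ 13816.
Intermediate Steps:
y = -2272 (y = 4*(-568) = -2272)
(9255 + (6937 - √(3285 + 7443))) + y = (9255 + (6937 - √(3285 + 7443))) - 2272 = (9255 + (6937 - √10728)) - 2272 = (9255 + (6937 - 6*√298)) - 2272 = (16192 - 6*√298) - 2272 = 13920 - 6*√298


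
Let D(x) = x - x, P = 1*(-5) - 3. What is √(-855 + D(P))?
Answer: 3*I*√95 ≈ 29.24*I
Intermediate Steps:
P = -8 (P = -5 - 3 = -8)
D(x) = 0
√(-855 + D(P)) = √(-855 + 0) = √(-855) = 3*I*√95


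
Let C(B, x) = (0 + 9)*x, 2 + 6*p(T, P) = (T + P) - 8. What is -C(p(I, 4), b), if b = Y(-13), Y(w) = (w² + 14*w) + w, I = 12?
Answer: 234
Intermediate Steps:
Y(w) = w² + 15*w
b = -26 (b = -13*(15 - 13) = -13*2 = -26)
p(T, P) = -5/3 + P/6 + T/6 (p(T, P) = -⅓ + ((T + P) - 8)/6 = -⅓ + ((P + T) - 8)/6 = -⅓ + (-8 + P + T)/6 = -⅓ + (-4/3 + P/6 + T/6) = -5/3 + P/6 + T/6)
C(B, x) = 9*x
-C(p(I, 4), b) = -9*(-26) = -1*(-234) = 234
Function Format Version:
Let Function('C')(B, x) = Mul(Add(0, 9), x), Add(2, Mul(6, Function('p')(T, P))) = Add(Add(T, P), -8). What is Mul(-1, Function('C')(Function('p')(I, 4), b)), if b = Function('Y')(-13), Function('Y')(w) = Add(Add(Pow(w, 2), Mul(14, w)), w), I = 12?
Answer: 234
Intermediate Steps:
Function('Y')(w) = Add(Pow(w, 2), Mul(15, w))
b = -26 (b = Mul(-13, Add(15, -13)) = Mul(-13, 2) = -26)
Function('p')(T, P) = Add(Rational(-5, 3), Mul(Rational(1, 6), P), Mul(Rational(1, 6), T)) (Function('p')(T, P) = Add(Rational(-1, 3), Mul(Rational(1, 6), Add(Add(T, P), -8))) = Add(Rational(-1, 3), Mul(Rational(1, 6), Add(Add(P, T), -8))) = Add(Rational(-1, 3), Mul(Rational(1, 6), Add(-8, P, T))) = Add(Rational(-1, 3), Add(Rational(-4, 3), Mul(Rational(1, 6), P), Mul(Rational(1, 6), T))) = Add(Rational(-5, 3), Mul(Rational(1, 6), P), Mul(Rational(1, 6), T)))
Function('C')(B, x) = Mul(9, x)
Mul(-1, Function('C')(Function('p')(I, 4), b)) = Mul(-1, Mul(9, -26)) = Mul(-1, -234) = 234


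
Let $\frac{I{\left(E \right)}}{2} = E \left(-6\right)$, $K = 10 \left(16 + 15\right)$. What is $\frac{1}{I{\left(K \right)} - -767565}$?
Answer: $\frac{1}{763845} \approx 1.3092 \cdot 10^{-6}$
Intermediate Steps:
$K = 310$ ($K = 10 \cdot 31 = 310$)
$I{\left(E \right)} = - 12 E$ ($I{\left(E \right)} = 2 E \left(-6\right) = 2 \left(- 6 E\right) = - 12 E$)
$\frac{1}{I{\left(K \right)} - -767565} = \frac{1}{\left(-12\right) 310 - -767565} = \frac{1}{-3720 + 767565} = \frac{1}{763845}$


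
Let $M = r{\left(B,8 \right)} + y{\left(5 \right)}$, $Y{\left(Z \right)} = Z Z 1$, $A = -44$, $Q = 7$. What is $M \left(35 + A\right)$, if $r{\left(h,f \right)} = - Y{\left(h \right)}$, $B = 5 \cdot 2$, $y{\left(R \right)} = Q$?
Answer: $837$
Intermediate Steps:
$Y{\left(Z \right)} = Z^{2}$ ($Y{\left(Z \right)} = Z^{2} \cdot 1 = Z^{2}$)
$y{\left(R \right)} = 7$
$B = 10$
$r{\left(h,f \right)} = - h^{2}$
$M = -93$ ($M = - 10^{2} + 7 = \left(-1\right) 100 + 7 = -100 + 7 = -93$)
$M \left(35 + A\right) = - 93 \left(35 - 44\right) = \left(-93\right) \left(-9\right) = 837$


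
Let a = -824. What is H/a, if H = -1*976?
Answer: 122/103 ≈ 1.1845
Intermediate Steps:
H = -976
H/a = -976/(-824) = -976*(-1/824) = 122/103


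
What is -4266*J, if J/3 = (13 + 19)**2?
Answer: -13105152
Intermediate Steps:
J = 3072 (J = 3*(13 + 19)**2 = 3*32**2 = 3*1024 = 3072)
-4266*J = -4266*3072 = -13105152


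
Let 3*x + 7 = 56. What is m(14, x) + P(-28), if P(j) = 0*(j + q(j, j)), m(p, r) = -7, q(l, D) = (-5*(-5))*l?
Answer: -7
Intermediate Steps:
q(l, D) = 25*l
x = 49/3 (x = -7/3 + (1/3)*56 = -7/3 + 56/3 = 49/3 ≈ 16.333)
P(j) = 0 (P(j) = 0*(j + 25*j) = 0*(26*j) = 0)
m(14, x) + P(-28) = -7 + 0 = -7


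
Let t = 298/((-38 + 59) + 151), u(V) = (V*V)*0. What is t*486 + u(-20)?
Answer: 36207/43 ≈ 842.02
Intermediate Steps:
u(V) = 0 (u(V) = V²*0 = 0)
t = 149/86 (t = 298/(21 + 151) = 298/172 = 298*(1/172) = 149/86 ≈ 1.7326)
t*486 + u(-20) = (149/86)*486 + 0 = 36207/43 + 0 = 36207/43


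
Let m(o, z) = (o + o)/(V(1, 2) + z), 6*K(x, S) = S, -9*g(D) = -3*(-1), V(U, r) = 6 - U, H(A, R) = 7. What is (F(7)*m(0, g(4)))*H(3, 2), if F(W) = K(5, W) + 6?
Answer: 0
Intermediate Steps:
g(D) = -⅓ (g(D) = -(-1)*(-1)/3 = -⅑*3 = -⅓)
K(x, S) = S/6
m(o, z) = 2*o/(5 + z) (m(o, z) = (o + o)/((6 - 1*1) + z) = (2*o)/((6 - 1) + z) = (2*o)/(5 + z) = 2*o/(5 + z))
F(W) = 6 + W/6 (F(W) = W/6 + 6 = 6 + W/6)
(F(7)*m(0, g(4)))*H(3, 2) = ((6 + (⅙)*7)*(2*0/(5 - ⅓)))*7 = ((6 + 7/6)*(2*0/(14/3)))*7 = (43*(2*0*(3/14))/6)*7 = ((43/6)*0)*7 = 0*7 = 0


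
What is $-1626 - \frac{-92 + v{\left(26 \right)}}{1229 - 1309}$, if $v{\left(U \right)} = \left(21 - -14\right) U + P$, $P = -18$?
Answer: $-1616$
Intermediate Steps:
$v{\left(U \right)} = -18 + 35 U$ ($v{\left(U \right)} = \left(21 - -14\right) U - 18 = \left(21 + 14\right) U - 18 = 35 U - 18 = -18 + 35 U$)
$-1626 - \frac{-92 + v{\left(26 \right)}}{1229 - 1309} = -1626 - \frac{-92 + \left(-18 + 35 \cdot 26\right)}{1229 - 1309} = -1626 - \frac{-92 + \left(-18 + 910\right)}{-80} = -1626 - \left(-92 + 892\right) \left(- \frac{1}{80}\right) = -1626 - 800 \left(- \frac{1}{80}\right) = -1626 - -10 = -1626 + 10 = -1616$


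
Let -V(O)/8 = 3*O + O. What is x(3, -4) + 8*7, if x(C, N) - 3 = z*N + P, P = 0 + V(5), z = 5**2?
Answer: -201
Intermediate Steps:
V(O) = -32*O (V(O) = -8*(3*O + O) = -32*O)
z = 25
P = -160 (P = 0 - 32*5 = 0 - 160 = -160)
x(C, N) = -157 + 25*N (x(C, N) = 3 + (25*N - 160) = 3 + (-160 + 25*N) = -157 + 25*N)
x(3, -4) + 8*7 = (-157 + 25*(-4)) + 8*7 = (-157 - 100) + 56 = -257 + 56 = -201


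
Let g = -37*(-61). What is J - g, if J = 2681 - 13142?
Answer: -12718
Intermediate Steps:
J = -10461
g = 2257
J - g = -10461 - 1*2257 = -10461 - 2257 = -12718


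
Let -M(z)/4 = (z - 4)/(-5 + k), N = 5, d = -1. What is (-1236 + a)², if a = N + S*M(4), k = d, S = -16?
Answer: 1515361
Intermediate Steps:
k = -1
M(z) = -8/3 + 2*z/3 (M(z) = -4*(z - 4)/(-5 - 1) = -4*(-4 + z)/(-6) = -4*(-4 + z)*(-1)/6 = -4*(⅔ - z/6) = -8/3 + 2*z/3)
a = 5 (a = 5 - 16*(-8/3 + (⅔)*4) = 5 - 16*(-8/3 + 8/3) = 5 - 16*0 = 5 + 0 = 5)
(-1236 + a)² = (-1236 + 5)² = (-1231)² = 1515361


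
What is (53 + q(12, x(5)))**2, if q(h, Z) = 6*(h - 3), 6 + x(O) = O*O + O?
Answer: 11449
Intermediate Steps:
x(O) = -6 + O + O**2 (x(O) = -6 + (O*O + O) = -6 + (O**2 + O) = -6 + (O + O**2) = -6 + O + O**2)
q(h, Z) = -18 + 6*h (q(h, Z) = 6*(-3 + h) = -18 + 6*h)
(53 + q(12, x(5)))**2 = (53 + (-18 + 6*12))**2 = (53 + (-18 + 72))**2 = (53 + 54)**2 = 107**2 = 11449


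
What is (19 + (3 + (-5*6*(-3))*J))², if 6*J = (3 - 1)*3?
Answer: 12544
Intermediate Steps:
J = 1 (J = ((3 - 1)*3)/6 = (2*3)/6 = (⅙)*6 = 1)
(19 + (3 + (-5*6*(-3))*J))² = (19 + (3 + (-5*6*(-3))*1))² = (19 + (3 - 30*(-3)*1))² = (19 + (3 + 90*1))² = (19 + (3 + 90))² = (19 + 93)² = 112² = 12544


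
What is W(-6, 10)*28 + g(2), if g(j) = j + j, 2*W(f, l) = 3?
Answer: 46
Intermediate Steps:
W(f, l) = 3/2 (W(f, l) = (½)*3 = 3/2)
g(j) = 2*j
W(-6, 10)*28 + g(2) = (3/2)*28 + 2*2 = 42 + 4 = 46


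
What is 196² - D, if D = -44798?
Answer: 83214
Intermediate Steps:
196² - D = 196² - 1*(-44798) = 38416 + 44798 = 83214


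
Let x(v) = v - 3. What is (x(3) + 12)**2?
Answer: 144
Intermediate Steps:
x(v) = -3 + v
(x(3) + 12)**2 = ((-3 + 3) + 12)**2 = (0 + 12)**2 = 12**2 = 144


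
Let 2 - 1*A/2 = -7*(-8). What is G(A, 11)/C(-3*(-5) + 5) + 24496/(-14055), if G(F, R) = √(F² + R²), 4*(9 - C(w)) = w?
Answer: -24496/14055 + √11785/4 ≈ 25.397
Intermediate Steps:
C(w) = 9 - w/4
A = -108 (A = 4 - (-14)*(-8) = 4 - 2*56 = 4 - 112 = -108)
G(A, 11)/C(-3*(-5) + 5) + 24496/(-14055) = √((-108)² + 11²)/(9 - (-3*(-5) + 5)/4) + 24496/(-14055) = √(11664 + 121)/(9 - (15 + 5)/4) + 24496*(-1/14055) = √11785/(9 - ¼*20) - 24496/14055 = √11785/(9 - 5) - 24496/14055 = √11785/4 - 24496/14055 = -24496/14055 + √11785/4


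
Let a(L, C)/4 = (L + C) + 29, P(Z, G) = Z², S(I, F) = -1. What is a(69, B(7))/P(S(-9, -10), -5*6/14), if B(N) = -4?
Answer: 376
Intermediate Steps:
a(L, C) = 116 + 4*C + 4*L (a(L, C) = 4*((L + C) + 29) = 4*((C + L) + 29) = 4*(29 + C + L) = 116 + 4*C + 4*L)
a(69, B(7))/P(S(-9, -10), -5*6/14) = (116 + 4*(-4) + 4*69)/((-1)²) = (116 - 16 + 276)/1 = 376*1 = 376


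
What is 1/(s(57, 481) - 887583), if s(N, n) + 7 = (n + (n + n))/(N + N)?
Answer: -38/33727939 ≈ -1.1267e-6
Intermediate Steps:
s(N, n) = -7 + 3*n/(2*N) (s(N, n) = -7 + (n + (n + n))/(N + N) = -7 + (n + 2*n)/((2*N)) = -7 + (3*n)*(1/(2*N)) = -7 + 3*n/(2*N))
1/(s(57, 481) - 887583) = 1/((-7 + (3/2)*481/57) - 887583) = 1/((-7 + (3/2)*481*(1/57)) - 887583) = 1/((-7 + 481/38) - 887583) = 1/(215/38 - 887583) = 1/(-33727939/38) = -38/33727939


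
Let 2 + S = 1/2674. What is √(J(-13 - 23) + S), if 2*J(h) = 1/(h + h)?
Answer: I*√516511177/16044 ≈ 1.4165*I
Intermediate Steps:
J(h) = 1/(4*h) (J(h) = 1/(2*(h + h)) = 1/(2*((2*h))) = (1/(2*h))/2 = 1/(4*h))
S = -5347/2674 (S = -2 + 1/2674 = -5347/2674 ≈ -1.9996)
√(J(-13 - 23) + S) = √(1/(4*(-13 - 23)) - 5347/2674) = √((¼)/(-36) - 5347/2674) = √((¼)*(-1/36) - 5347/2674) = √(-1/144 - 5347/2674) = √(-386321/192528) = I*√516511177/16044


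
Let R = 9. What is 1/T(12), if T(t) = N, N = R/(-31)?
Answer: -31/9 ≈ -3.4444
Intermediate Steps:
N = -9/31 (N = 9/(-31) = 9*(-1/31) = -9/31 ≈ -0.29032)
T(t) = -9/31
1/T(12) = 1/(-9/31) = -31/9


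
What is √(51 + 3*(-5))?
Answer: 6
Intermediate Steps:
√(51 + 3*(-5)) = √(51 - 15) = √36 = 6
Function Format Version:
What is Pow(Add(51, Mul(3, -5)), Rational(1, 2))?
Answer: 6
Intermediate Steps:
Pow(Add(51, Mul(3, -5)), Rational(1, 2)) = Pow(Add(51, -15), Rational(1, 2)) = Pow(36, Rational(1, 2)) = 6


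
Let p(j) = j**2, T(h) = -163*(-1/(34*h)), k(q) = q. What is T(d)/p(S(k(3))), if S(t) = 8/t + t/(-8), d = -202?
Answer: -23472/5193925 ≈ -0.0045191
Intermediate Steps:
T(h) = 163/(34*h) (T(h) = -(-163)/(34*h) = 163/(34*h))
S(t) = 8/t - t/8 (S(t) = 8/t + t*(-1/8) = 8/t - t/8)
T(d)/p(S(k(3))) = ((163/34)/(-202))/((8/3 - 1/8*3)**2) = ((163/34)*(-1/202))/((8*(1/3) - 3/8)**2) = -163/(6868*(8/3 - 3/8)**2) = -163/(6868*((55/24)**2)) = -163/(6868*3025/576) = -163/6868*576/3025 = -23472/5193925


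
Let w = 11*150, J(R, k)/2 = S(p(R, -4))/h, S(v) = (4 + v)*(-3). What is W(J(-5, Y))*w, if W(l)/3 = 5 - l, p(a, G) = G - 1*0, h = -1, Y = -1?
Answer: 24750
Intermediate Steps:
p(a, G) = G (p(a, G) = G + 0 = G)
S(v) = -12 - 3*v
J(R, k) = 0 (J(R, k) = 2*((-12 - 3*(-4))/(-1)) = 2*((-12 + 12)*(-1)) = 2*(0*(-1)) = 2*0 = 0)
W(l) = 15 - 3*l (W(l) = 3*(5 - l) = 15 - 3*l)
w = 1650
W(J(-5, Y))*w = (15 - 3*0)*1650 = (15 + 0)*1650 = 15*1650 = 24750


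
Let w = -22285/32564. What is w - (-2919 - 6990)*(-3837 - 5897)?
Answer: -3140934786469/32564 ≈ -9.6454e+7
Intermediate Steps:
w = -22285/32564 (w = -22285*1/32564 = -22285/32564 ≈ -0.68434)
w - (-2919 - 6990)*(-3837 - 5897) = -22285/32564 - (-2919 - 6990)*(-3837 - 5897) = -22285/32564 - (-9909)*(-9734) = -22285/32564 - 1*96454206 = -22285/32564 - 96454206 = -3140934786469/32564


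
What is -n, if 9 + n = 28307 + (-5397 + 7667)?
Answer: -30568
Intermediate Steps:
n = 30568 (n = -9 + (28307 + (-5397 + 7667)) = -9 + (28307 + 2270) = -9 + 30577 = 30568)
-n = -1*30568 = -30568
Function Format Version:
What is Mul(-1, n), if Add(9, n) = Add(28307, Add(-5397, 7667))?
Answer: -30568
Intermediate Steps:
n = 30568 (n = Add(-9, Add(28307, Add(-5397, 7667))) = Add(-9, Add(28307, 2270)) = Add(-9, 30577) = 30568)
Mul(-1, n) = Mul(-1, 30568) = -30568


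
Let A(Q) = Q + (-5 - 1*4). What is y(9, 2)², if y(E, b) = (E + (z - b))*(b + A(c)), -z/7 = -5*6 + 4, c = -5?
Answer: 5143824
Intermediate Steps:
A(Q) = -9 + Q (A(Q) = Q + (-5 - 4) = Q - 9 = -9 + Q)
z = 182 (z = -7*(-5*6 + 4) = -7*(-30 + 4) = -7*(-26) = 182)
y(E, b) = (-14 + b)*(182 + E - b) (y(E, b) = (E + (182 - b))*(b + (-9 - 5)) = (182 + E - b)*(b - 14) = (182 + E - b)*(-14 + b) = (-14 + b)*(182 + E - b))
y(9, 2)² = (-2548 - 1*2² - 14*9 + 196*2 + 9*2)² = (-2548 - 1*4 - 126 + 392 + 18)² = (-2548 - 4 - 126 + 392 + 18)² = (-2268)² = 5143824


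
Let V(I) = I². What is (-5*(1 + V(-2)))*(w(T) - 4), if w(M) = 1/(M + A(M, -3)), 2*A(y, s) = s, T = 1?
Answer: 150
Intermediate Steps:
A(y, s) = s/2
w(M) = 1/(-3/2 + M) (w(M) = 1/(M + (½)*(-3)) = 1/(M - 3/2) = 1/(-3/2 + M))
(-5*(1 + V(-2)))*(w(T) - 4) = (-5*(1 + (-2)²))*(2/(-3 + 2*1) - 4) = (-5*(1 + 4))*(2/(-3 + 2) - 4) = (-5*5)*(2/(-1) - 4) = -25*(2*(-1) - 4) = -25*(-2 - 4) = -25*(-6) = 150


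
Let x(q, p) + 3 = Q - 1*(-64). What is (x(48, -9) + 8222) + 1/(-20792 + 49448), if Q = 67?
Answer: 239277601/28656 ≈ 8350.0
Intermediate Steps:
x(q, p) = 128 (x(q, p) = -3 + (67 - 1*(-64)) = -3 + (67 + 64) = -3 + 131 = 128)
(x(48, -9) + 8222) + 1/(-20792 + 49448) = (128 + 8222) + 1/(-20792 + 49448) = 8350 + 1/28656 = 239277601/28656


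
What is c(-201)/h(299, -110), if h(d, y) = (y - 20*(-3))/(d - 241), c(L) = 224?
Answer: -6496/25 ≈ -259.84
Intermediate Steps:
h(d, y) = (60 + y)/(-241 + d) (h(d, y) = (y + 60)/(-241 + d) = (60 + y)/(-241 + d))
c(-201)/h(299, -110) = 224/(((60 - 110)/(-241 + 299))) = 224/((-50/58)) = 224/(((1/58)*(-50))) = 224/(-25/29) = 224*(-29/25) = -6496/25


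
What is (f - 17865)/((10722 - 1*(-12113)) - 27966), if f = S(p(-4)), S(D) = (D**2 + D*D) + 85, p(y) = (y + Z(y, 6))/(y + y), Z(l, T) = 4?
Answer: 2540/733 ≈ 3.4652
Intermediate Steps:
p(y) = (4 + y)/(2*y) (p(y) = (y + 4)/(y + y) = (4 + y)/((2*y)) = (4 + y)*(1/(2*y)) = (4 + y)/(2*y))
S(D) = 85 + 2*D**2 (S(D) = (D**2 + D**2) + 85 = 2*D**2 + 85 = 85 + 2*D**2)
f = 85 (f = 85 + 2*((1/2)*(4 - 4)/(-4))**2 = 85 + 2*((1/2)*(-1/4)*0)**2 = 85 + 2*0**2 = 85 + 2*0 = 85 + 0 = 85)
(f - 17865)/((10722 - 1*(-12113)) - 27966) = (85 - 17865)/((10722 - 1*(-12113)) - 27966) = -17780/((10722 + 12113) - 27966) = -17780/(22835 - 27966) = -17780/(-5131) = -17780*(-1/5131) = 2540/733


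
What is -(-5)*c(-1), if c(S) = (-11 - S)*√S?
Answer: -50*I ≈ -50.0*I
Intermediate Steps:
c(S) = √S*(-11 - S)
-(-5)*c(-1) = -(-5)*√(-1)*(-11 - 1*(-1)) = -(-5)*I*(-11 + 1) = -(-5)*I*(-10) = -(-5)*(-10*I) = -50*I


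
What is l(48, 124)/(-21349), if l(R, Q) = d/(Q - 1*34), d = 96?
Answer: -16/320235 ≈ -4.9963e-5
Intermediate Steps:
l(R, Q) = 96/(-34 + Q) (l(R, Q) = 96/(Q - 1*34) = 96/(Q - 34) = 96/(-34 + Q))
l(48, 124)/(-21349) = (96/(-34 + 124))/(-21349) = (96/90)*(-1/21349) = (96*(1/90))*(-1/21349) = (16/15)*(-1/21349) = -16/320235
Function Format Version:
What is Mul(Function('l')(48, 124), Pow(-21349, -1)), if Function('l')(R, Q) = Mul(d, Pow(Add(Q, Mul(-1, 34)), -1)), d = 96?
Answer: Rational(-16, 320235) ≈ -4.9963e-5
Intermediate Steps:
Function('l')(R, Q) = Mul(96, Pow(Add(-34, Q), -1)) (Function('l')(R, Q) = Mul(96, Pow(Add(Q, Mul(-1, 34)), -1)) = Mul(96, Pow(Add(Q, -34), -1)) = Mul(96, Pow(Add(-34, Q), -1)))
Mul(Function('l')(48, 124), Pow(-21349, -1)) = Mul(Mul(96, Pow(Add(-34, 124), -1)), Pow(-21349, -1)) = Mul(Mul(96, Pow(90, -1)), Rational(-1, 21349)) = Mul(Mul(96, Rational(1, 90)), Rational(-1, 21349)) = Mul(Rational(16, 15), Rational(-1, 21349)) = Rational(-16, 320235)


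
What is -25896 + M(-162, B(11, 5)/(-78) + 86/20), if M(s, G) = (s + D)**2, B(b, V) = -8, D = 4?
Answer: -932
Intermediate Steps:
M(s, G) = (4 + s)**2 (M(s, G) = (s + 4)**2 = (4 + s)**2)
-25896 + M(-162, B(11, 5)/(-78) + 86/20) = -25896 + (4 - 162)**2 = -25896 + (-158)**2 = -25896 + 24964 = -932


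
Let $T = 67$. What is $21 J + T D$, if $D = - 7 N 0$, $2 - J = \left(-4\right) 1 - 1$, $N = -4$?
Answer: $147$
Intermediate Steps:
$J = 7$ ($J = 2 - \left(\left(-4\right) 1 - 1\right) = 2 - \left(-4 - 1\right) = 2 - -5 = 2 + 5 = 7$)
$D = 0$ ($D = - 7 \left(\left(-4\right) 0\right) = \left(-7\right) 0 = 0$)
$21 J + T D = 21 \cdot 7 + 67 \cdot 0 = 147 + 0 = 147$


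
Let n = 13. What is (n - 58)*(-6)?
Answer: 270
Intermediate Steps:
(n - 58)*(-6) = (13 - 58)*(-6) = -45*(-6) = 270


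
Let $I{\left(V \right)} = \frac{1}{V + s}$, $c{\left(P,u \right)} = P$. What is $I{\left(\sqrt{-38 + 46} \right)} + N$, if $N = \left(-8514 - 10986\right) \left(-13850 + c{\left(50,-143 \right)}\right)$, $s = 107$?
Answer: $\frac{3078773100107}{11441} - \frac{2 \sqrt{2}}{11441} \approx 2.691 \cdot 10^{8}$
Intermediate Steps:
$I{\left(V \right)} = \frac{1}{107 + V}$ ($I{\left(V \right)} = \frac{1}{V + 107} = \frac{1}{107 + V}$)
$N = 269100000$ ($N = \left(-8514 - 10986\right) \left(-13850 + 50\right) = \left(-19500\right) \left(-13800\right) = 269100000$)
$I{\left(\sqrt{-38 + 46} \right)} + N = \frac{1}{107 + \sqrt{-38 + 46}} + 269100000 = \frac{1}{107 + \sqrt{8}} + 269100000 = \frac{1}{107 + 2 \sqrt{2}} + 269100000 = 269100000 + \frac{1}{107 + 2 \sqrt{2}}$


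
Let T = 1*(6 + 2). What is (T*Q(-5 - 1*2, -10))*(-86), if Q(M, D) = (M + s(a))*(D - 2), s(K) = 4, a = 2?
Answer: -24768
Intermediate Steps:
Q(M, D) = (-2 + D)*(4 + M) (Q(M, D) = (M + 4)*(D - 2) = (4 + M)*(-2 + D) = (-2 + D)*(4 + M))
T = 8 (T = 1*8 = 8)
(T*Q(-5 - 1*2, -10))*(-86) = (8*(-8 - 2*(-5 - 1*2) + 4*(-10) - 10*(-5 - 1*2)))*(-86) = (8*(-8 - 2*(-5 - 2) - 40 - 10*(-5 - 2)))*(-86) = (8*(-8 - 2*(-7) - 40 - 10*(-7)))*(-86) = (8*(-8 + 14 - 40 + 70))*(-86) = (8*36)*(-86) = 288*(-86) = -24768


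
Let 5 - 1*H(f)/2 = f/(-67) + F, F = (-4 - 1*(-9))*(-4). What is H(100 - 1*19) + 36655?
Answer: 2459397/67 ≈ 36707.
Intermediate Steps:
F = -20 (F = (-4 + 9)*(-4) = 5*(-4) = -20)
H(f) = 50 + 2*f/67 (H(f) = 10 - 2*(f/(-67) - 20) = 10 - 2*(f*(-1/67) - 20) = 10 - 2*(-f/67 - 20) = 10 - 2*(-20 - f/67) = 10 + (40 + 2*f/67) = 50 + 2*f/67)
H(100 - 1*19) + 36655 = (50 + 2*(100 - 1*19)/67) + 36655 = (50 + 2*(100 - 19)/67) + 36655 = (50 + (2/67)*81) + 36655 = (50 + 162/67) + 36655 = 3512/67 + 36655 = 2459397/67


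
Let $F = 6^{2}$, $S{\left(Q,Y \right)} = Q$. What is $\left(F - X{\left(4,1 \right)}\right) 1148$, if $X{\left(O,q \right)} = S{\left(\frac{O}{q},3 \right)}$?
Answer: $36736$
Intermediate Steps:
$X{\left(O,q \right)} = \frac{O}{q}$
$F = 36$
$\left(F - X{\left(4,1 \right)}\right) 1148 = \left(36 - \frac{4}{1}\right) 1148 = \left(36 - 4 \cdot 1\right) 1148 = \left(36 - 4\right) 1148 = 32 \cdot 1148 = 36736$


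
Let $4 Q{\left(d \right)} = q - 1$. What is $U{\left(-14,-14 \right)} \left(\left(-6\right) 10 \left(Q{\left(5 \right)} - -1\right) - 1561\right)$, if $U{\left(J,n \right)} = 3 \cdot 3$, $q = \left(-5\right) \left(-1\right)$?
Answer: $-15129$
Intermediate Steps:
$q = 5$
$Q{\left(d \right)} = 1$ ($Q{\left(d \right)} = \frac{5 - 1}{4} = \frac{1}{4} \cdot 4 = 1$)
$U{\left(J,n \right)} = 9$
$U{\left(-14,-14 \right)} \left(\left(-6\right) 10 \left(Q{\left(5 \right)} - -1\right) - 1561\right) = 9 \left(\left(-6\right) 10 \left(1 - -1\right) - 1561\right) = 9 \left(- 60 \left(1 + 1\right) - 1561\right) = 9 \left(\left(-60\right) 2 - 1561\right) = 9 \left(-120 - 1561\right) = 9 \left(-1681\right) = -15129$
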